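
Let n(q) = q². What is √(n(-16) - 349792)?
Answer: 4*I*√21846 ≈ 591.22*I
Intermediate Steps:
√(n(-16) - 349792) = √((-16)² - 349792) = √(256 - 349792) = √(-349536) = 4*I*√21846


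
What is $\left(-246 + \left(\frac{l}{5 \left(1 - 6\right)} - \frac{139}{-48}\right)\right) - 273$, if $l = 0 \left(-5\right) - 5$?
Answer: $- \frac{123817}{240} \approx -515.9$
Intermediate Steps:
$l = -5$ ($l = 0 - 5 = -5$)
$\left(-246 + \left(\frac{l}{5 \left(1 - 6\right)} - \frac{139}{-48}\right)\right) - 273 = \left(-246 - \left(- \frac{139}{48} + 5 \frac{1}{5 \left(1 - 6\right)}\right)\right) - 273 = \left(-246 - \left(- \frac{139}{48} + \frac{5}{5 \left(-5\right)}\right)\right) - 273 = \left(-246 + \left(- \frac{5}{-25} + \frac{139}{48}\right)\right) - 273 = \left(-246 + \left(\left(-5\right) \left(- \frac{1}{25}\right) + \frac{139}{48}\right)\right) - 273 = \left(-246 + \left(\frac{1}{5} + \frac{139}{48}\right)\right) - 273 = \left(-246 + \frac{743}{240}\right) - 273 = - \frac{58297}{240} - 273 = - \frac{123817}{240}$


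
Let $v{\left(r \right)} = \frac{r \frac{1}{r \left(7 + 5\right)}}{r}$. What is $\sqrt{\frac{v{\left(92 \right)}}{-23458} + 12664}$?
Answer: $\frac{\sqrt{530849032147057494}}{6474408} \approx 112.53$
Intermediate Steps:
$v{\left(r \right)} = \frac{1}{12 r}$ ($v{\left(r \right)} = \frac{r \frac{1}{r 12}}{r} = \frac{r \frac{1}{12 r}}{r} = \frac{1}{12 r}$)
$\sqrt{\frac{v{\left(92 \right)}}{-23458} + 12664} = \sqrt{\frac{\frac{1}{12} \cdot \frac{1}{92}}{-23458} + 12664} = \sqrt{\frac{1}{12} \cdot \frac{1}{92} \left(- \frac{1}{23458}\right) + 12664} = \sqrt{\frac{1}{1104} \left(- \frac{1}{23458}\right) + 12664} = \sqrt{- \frac{1}{25897632} + 12664} = \sqrt{\frac{327967611647}{25897632}} = \frac{\sqrt{530849032147057494}}{6474408}$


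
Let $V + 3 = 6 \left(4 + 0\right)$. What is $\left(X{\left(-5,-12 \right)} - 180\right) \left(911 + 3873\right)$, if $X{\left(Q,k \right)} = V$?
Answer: $-760656$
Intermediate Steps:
$V = 21$ ($V = -3 + 6 \left(4 + 0\right) = -3 + 6 \cdot 4 = -3 + 24 = 21$)
$X{\left(Q,k \right)} = 21$
$\left(X{\left(-5,-12 \right)} - 180\right) \left(911 + 3873\right) = \left(21 - 180\right) \left(911 + 3873\right) = \left(-159\right) 4784 = -760656$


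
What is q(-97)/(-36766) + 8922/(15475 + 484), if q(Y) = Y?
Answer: 329574275/586748594 ≈ 0.56170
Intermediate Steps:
q(-97)/(-36766) + 8922/(15475 + 484) = -97/(-36766) + 8922/(15475 + 484) = -97*(-1/36766) + 8922/15959 = 97/36766 + 8922*(1/15959) = 97/36766 + 8922/15959 = 329574275/586748594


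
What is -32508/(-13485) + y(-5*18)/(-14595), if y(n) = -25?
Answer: 31652759/13120905 ≈ 2.4124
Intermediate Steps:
-32508/(-13485) + y(-5*18)/(-14595) = -32508/(-13485) - 25/(-14595) = -32508*(-1/13485) - 25*(-1/14595) = 10836/4495 + 5/2919 = 31652759/13120905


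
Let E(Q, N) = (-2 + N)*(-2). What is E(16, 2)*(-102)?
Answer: 0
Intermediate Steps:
E(Q, N) = 4 - 2*N
E(16, 2)*(-102) = (4 - 2*2)*(-102) = (4 - 4)*(-102) = 0*(-102) = 0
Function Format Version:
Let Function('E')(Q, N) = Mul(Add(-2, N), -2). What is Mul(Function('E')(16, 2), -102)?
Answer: 0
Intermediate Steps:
Function('E')(Q, N) = Add(4, Mul(-2, N))
Mul(Function('E')(16, 2), -102) = Mul(Add(4, Mul(-2, 2)), -102) = Mul(Add(4, -4), -102) = Mul(0, -102) = 0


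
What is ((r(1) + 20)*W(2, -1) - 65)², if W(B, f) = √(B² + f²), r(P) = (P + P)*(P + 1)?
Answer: 7105 - 3120*√5 ≈ 128.47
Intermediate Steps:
r(P) = 2*P*(1 + P) (r(P) = (2*P)*(1 + P) = 2*P*(1 + P))
((r(1) + 20)*W(2, -1) - 65)² = ((2*1*(1 + 1) + 20)*√(2² + (-1)²) - 65)² = ((2*1*2 + 20)*√(4 + 1) - 65)² = ((4 + 20)*√5 - 65)² = (24*√5 - 65)² = (-65 + 24*√5)²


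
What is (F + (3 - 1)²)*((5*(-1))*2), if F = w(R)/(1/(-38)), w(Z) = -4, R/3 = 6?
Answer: -1560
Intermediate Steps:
R = 18 (R = 3*6 = 18)
F = 152 (F = -4/(1/(-38)) = -4/(-1/38) = -4*(-38) = 152)
(F + (3 - 1)²)*((5*(-1))*2) = (152 + (3 - 1)²)*((5*(-1))*2) = (152 + 2²)*(-5*2) = (152 + 4)*(-10) = 156*(-10) = -1560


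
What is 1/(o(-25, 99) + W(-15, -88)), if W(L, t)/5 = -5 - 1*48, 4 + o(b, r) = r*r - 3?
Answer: 1/9529 ≈ 0.00010494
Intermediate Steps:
o(b, r) = -7 + r² (o(b, r) = -4 + (r*r - 3) = -4 + (r² - 3) = -4 + (-3 + r²) = -7 + r²)
W(L, t) = -265 (W(L, t) = 5*(-5 - 1*48) = 5*(-5 - 48) = 5*(-53) = -265)
1/(o(-25, 99) + W(-15, -88)) = 1/((-7 + 99²) - 265) = 1/((-7 + 9801) - 265) = 1/(9794 - 265) = 1/9529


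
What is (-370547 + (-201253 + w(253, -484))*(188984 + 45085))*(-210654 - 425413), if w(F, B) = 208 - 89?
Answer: 29945782981869131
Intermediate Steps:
w(F, B) = 119
(-370547 + (-201253 + w(253, -484))*(188984 + 45085))*(-210654 - 425413) = (-370547 + (-201253 + 119)*(188984 + 45085))*(-210654 - 425413) = (-370547 - 201134*234069)*(-636067) = (-370547 - 47079234246)*(-636067) = -47079604793*(-636067) = 29945782981869131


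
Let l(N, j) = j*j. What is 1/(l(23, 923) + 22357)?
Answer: 1/874286 ≈ 1.1438e-6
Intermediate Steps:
l(N, j) = j**2
1/(l(23, 923) + 22357) = 1/(923**2 + 22357) = 1/(851929 + 22357) = 1/874286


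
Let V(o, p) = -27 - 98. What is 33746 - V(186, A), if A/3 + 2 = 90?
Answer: 33871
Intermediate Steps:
A = 264 (A = -6 + 3*90 = -6 + 270 = 264)
V(o, p) = -125
33746 - V(186, A) = 33746 - 1*(-125) = 33746 + 125 = 33871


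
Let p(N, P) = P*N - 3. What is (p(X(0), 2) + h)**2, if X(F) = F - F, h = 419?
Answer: 173056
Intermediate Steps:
X(F) = 0
p(N, P) = -3 + N*P (p(N, P) = N*P - 3 = -3 + N*P)
(p(X(0), 2) + h)**2 = ((-3 + 0*2) + 419)**2 = ((-3 + 0) + 419)**2 = (-3 + 419)**2 = 416**2 = 173056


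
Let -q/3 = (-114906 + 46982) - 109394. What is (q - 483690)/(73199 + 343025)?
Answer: 6033/52028 ≈ 0.11596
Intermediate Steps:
q = 531954 (q = -3*((-114906 + 46982) - 109394) = -3*(-67924 - 109394) = -3*(-177318) = 531954)
(q - 483690)/(73199 + 343025) = (531954 - 483690)/(73199 + 343025) = 48264/416224 = 48264*(1/416224) = 6033/52028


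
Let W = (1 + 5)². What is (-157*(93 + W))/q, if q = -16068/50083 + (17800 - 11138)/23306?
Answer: 11819999131347/20413931 ≈ 5.7902e+5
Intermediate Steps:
W = 36 (W = 6² = 36)
q = -20413931/583617199 (q = -16068*1/50083 + 6662*(1/23306) = -16068/50083 + 3331/11653 = -20413931/583617199 ≈ -0.034978)
(-157*(93 + W))/q = (-157*(93 + 36))/(-20413931/583617199) = -157*129*(-583617199/20413931) = -20253*(-583617199/20413931) = 11819999131347/20413931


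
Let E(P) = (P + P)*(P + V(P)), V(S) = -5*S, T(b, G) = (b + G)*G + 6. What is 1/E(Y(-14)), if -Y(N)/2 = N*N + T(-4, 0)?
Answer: -1/1305728 ≈ -7.6586e-7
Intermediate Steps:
T(b, G) = 6 + G*(G + b) (T(b, G) = (G + b)*G + 6 = G*(G + b) + 6 = 6 + G*(G + b))
Y(N) = -12 - 2*N**2 (Y(N) = -2*(N*N + (6 + 0**2 + 0*(-4))) = -2*(N**2 + (6 + 0 + 0)) = -2*(N**2 + 6) = -2*(6 + N**2) = -12 - 2*N**2)
E(P) = -8*P**2 (E(P) = (P + P)*(P - 5*P) = (2*P)*(-4*P) = -8*P**2)
1/E(Y(-14)) = 1/(-8*(-12 - 2*(-14)**2)**2) = 1/(-8*(-12 - 2*196)**2) = 1/(-8*(-12 - 392)**2) = 1/(-8*(-404)**2) = 1/(-8*163216) = 1/(-1305728) = -1/1305728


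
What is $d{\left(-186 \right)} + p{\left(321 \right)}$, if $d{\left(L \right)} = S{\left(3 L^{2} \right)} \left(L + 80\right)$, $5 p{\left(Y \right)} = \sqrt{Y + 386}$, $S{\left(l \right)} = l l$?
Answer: $-1141826588064 + \frac{\sqrt{707}}{5} \approx -1.1418 \cdot 10^{12}$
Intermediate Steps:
$S{\left(l \right)} = l^{2}$
$p{\left(Y \right)} = \frac{\sqrt{386 + Y}}{5}$ ($p{\left(Y \right)} = \frac{\sqrt{Y + 386}}{5} = \frac{\sqrt{386 + Y}}{5}$)
$d{\left(L \right)} = 9 L^{4} \left(80 + L\right)$ ($d{\left(L \right)} = \left(3 L^{2}\right)^{2} \left(L + 80\right) = 9 L^{4} \left(80 + L\right)$)
$d{\left(-186 \right)} + p{\left(321 \right)} = 9 \left(-186\right)^{4} \left(80 - 186\right) + \frac{\sqrt{386 + 321}}{5} = 9 \cdot 1196883216 \left(-106\right) + \frac{\sqrt{707}}{5} = -1141826588064 + \frac{\sqrt{707}}{5}$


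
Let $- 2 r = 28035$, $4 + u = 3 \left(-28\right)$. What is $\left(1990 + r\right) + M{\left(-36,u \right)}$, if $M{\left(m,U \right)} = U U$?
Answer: $- \frac{8567}{2} \approx -4283.5$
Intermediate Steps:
$u = -88$ ($u = -4 + 3 \left(-28\right) = -4 - 84 = -88$)
$r = - \frac{28035}{2}$ ($r = \left(- \frac{1}{2}\right) 28035 = - \frac{28035}{2} \approx -14018.0$)
$M{\left(m,U \right)} = U^{2}$
$\left(1990 + r\right) + M{\left(-36,u \right)} = \left(1990 - \frac{28035}{2}\right) + \left(-88\right)^{2} = - \frac{24055}{2} + 7744 = - \frac{8567}{2}$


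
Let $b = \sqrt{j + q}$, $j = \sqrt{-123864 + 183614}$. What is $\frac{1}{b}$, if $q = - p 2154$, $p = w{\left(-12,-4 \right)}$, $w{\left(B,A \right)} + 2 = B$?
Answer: $\frac{1}{\sqrt{30156 + 5 \sqrt{2390}}} \approx 0.0057354$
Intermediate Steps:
$w{\left(B,A \right)} = -2 + B$
$j = 5 \sqrt{2390}$ ($j = \sqrt{59750} = 5 \sqrt{2390} \approx 244.44$)
$p = -14$ ($p = -2 - 12 = -14$)
$q = 30156$ ($q = - \left(-14\right) 2154 = \left(-1\right) \left(-30156\right) = 30156$)
$b = \sqrt{30156 + 5 \sqrt{2390}}$ ($b = \sqrt{5 \sqrt{2390} + 30156} = \sqrt{30156 + 5 \sqrt{2390}} \approx 174.36$)
$\frac{1}{b} = \frac{1}{\sqrt{30156 + 5 \sqrt{2390}}}$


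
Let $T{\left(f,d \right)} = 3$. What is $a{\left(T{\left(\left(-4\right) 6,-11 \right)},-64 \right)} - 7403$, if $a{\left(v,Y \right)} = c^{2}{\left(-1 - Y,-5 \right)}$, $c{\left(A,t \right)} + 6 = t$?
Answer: $-7282$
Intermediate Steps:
$c{\left(A,t \right)} = -6 + t$
$a{\left(v,Y \right)} = 121$ ($a{\left(v,Y \right)} = \left(-6 - 5\right)^{2} = \left(-11\right)^{2} = 121$)
$a{\left(T{\left(\left(-4\right) 6,-11 \right)},-64 \right)} - 7403 = 121 - 7403 = -7282$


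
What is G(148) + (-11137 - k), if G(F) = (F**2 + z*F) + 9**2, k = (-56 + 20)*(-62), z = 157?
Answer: 31852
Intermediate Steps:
k = 2232 (k = -36*(-62) = 2232)
G(F) = 81 + F**2 + 157*F (G(F) = (F**2 + 157*F) + 9**2 = (F**2 + 157*F) + 81 = 81 + F**2 + 157*F)
G(148) + (-11137 - k) = (81 + 148**2 + 157*148) + (-11137 - 1*2232) = (81 + 21904 + 23236) + (-11137 - 2232) = 45221 - 13369 = 31852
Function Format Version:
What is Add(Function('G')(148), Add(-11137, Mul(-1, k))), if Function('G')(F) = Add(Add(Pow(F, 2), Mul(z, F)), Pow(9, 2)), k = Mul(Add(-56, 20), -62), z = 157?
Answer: 31852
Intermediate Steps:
k = 2232 (k = Mul(-36, -62) = 2232)
Function('G')(F) = Add(81, Pow(F, 2), Mul(157, F)) (Function('G')(F) = Add(Add(Pow(F, 2), Mul(157, F)), Pow(9, 2)) = Add(Add(Pow(F, 2), Mul(157, F)), 81) = Add(81, Pow(F, 2), Mul(157, F)))
Add(Function('G')(148), Add(-11137, Mul(-1, k))) = Add(Add(81, Pow(148, 2), Mul(157, 148)), Add(-11137, Mul(-1, 2232))) = Add(Add(81, 21904, 23236), Add(-11137, -2232)) = Add(45221, -13369) = 31852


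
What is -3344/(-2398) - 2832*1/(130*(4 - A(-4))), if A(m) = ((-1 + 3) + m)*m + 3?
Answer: 223504/49595 ≈ 4.5066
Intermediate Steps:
A(m) = 3 + m*(2 + m) (A(m) = (2 + m)*m + 3 = m*(2 + m) + 3 = 3 + m*(2 + m))
-3344/(-2398) - 2832*1/(130*(4 - A(-4))) = -3344/(-2398) - 2832*1/(130*(4 - (3 + (-4)² + 2*(-4)))) = -3344*(-1/2398) - 2832*1/(130*(4 - (3 + 16 - 8))) = 152/109 - 2832*1/(130*(4 - 1*11)) = 152/109 - 2832*1/(130*(4 - 11)) = 152/109 - 2832/(-7*(-13)*(-10)) = 152/109 - 2832/(91*(-10)) = 152/109 - 2832/(-910) = 152/109 - 2832*(-1/910) = 152/109 + 1416/455 = 223504/49595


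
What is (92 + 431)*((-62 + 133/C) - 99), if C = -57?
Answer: -256270/3 ≈ -85423.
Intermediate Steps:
(92 + 431)*((-62 + 133/C) - 99) = (92 + 431)*((-62 + 133/(-57)) - 99) = 523*((-62 + 133*(-1/57)) - 99) = 523*((-62 - 7/3) - 99) = 523*(-193/3 - 99) = 523*(-490/3) = -256270/3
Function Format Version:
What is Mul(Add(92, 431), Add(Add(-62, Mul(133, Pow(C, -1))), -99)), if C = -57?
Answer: Rational(-256270, 3) ≈ -85423.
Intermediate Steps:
Mul(Add(92, 431), Add(Add(-62, Mul(133, Pow(C, -1))), -99)) = Mul(Add(92, 431), Add(Add(-62, Mul(133, Pow(-57, -1))), -99)) = Mul(523, Add(Add(-62, Mul(133, Rational(-1, 57))), -99)) = Mul(523, Add(Add(-62, Rational(-7, 3)), -99)) = Mul(523, Add(Rational(-193, 3), -99)) = Mul(523, Rational(-490, 3)) = Rational(-256270, 3)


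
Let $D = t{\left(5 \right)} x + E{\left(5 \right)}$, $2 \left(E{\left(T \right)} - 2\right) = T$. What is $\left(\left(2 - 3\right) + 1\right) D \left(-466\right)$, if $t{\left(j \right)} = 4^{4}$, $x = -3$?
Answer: $0$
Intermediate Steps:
$t{\left(j \right)} = 256$
$E{\left(T \right)} = 2 + \frac{T}{2}$
$D = - \frac{1527}{2}$ ($D = 256 \left(-3\right) + \left(2 + \frac{1}{2} \cdot 5\right) = -768 + \left(2 + \frac{5}{2}\right) = -768 + \frac{9}{2} = - \frac{1527}{2} \approx -763.5$)
$\left(\left(2 - 3\right) + 1\right) D \left(-466\right) = \left(\left(2 - 3\right) + 1\right) \left(- \frac{1527}{2}\right) \left(-466\right) = \left(-1 + 1\right) \left(- \frac{1527}{2}\right) \left(-466\right) = 0 \left(- \frac{1527}{2}\right) \left(-466\right) = 0 \left(-466\right) = 0$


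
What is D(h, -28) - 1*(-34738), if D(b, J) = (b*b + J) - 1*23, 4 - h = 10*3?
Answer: 35363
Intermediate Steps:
h = -26 (h = 4 - 10*3 = 4 - 1*30 = 4 - 30 = -26)
D(b, J) = -23 + J + b² (D(b, J) = (b² + J) - 23 = (J + b²) - 23 = -23 + J + b²)
D(h, -28) - 1*(-34738) = (-23 - 28 + (-26)²) - 1*(-34738) = (-23 - 28 + 676) + 34738 = 625 + 34738 = 35363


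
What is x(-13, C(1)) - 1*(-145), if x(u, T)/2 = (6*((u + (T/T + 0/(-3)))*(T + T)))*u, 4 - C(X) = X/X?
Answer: 11377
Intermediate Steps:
C(X) = 3 (C(X) = 4 - X/X = 4 - 1*1 = 4 - 1 = 3)
x(u, T) = 24*T*u*(1 + u) (x(u, T) = 2*((6*((u + (T/T + 0/(-3)))*(T + T)))*u) = 2*((6*((u + (1 + 0*(-⅓)))*(2*T)))*u) = 2*((6*((u + (1 + 0))*(2*T)))*u) = 2*((6*((u + 1)*(2*T)))*u) = 2*((6*((1 + u)*(2*T)))*u) = 2*((6*(2*T*(1 + u)))*u) = 2*((12*T*(1 + u))*u) = 2*(12*T*u*(1 + u)) = 24*T*u*(1 + u))
x(-13, C(1)) - 1*(-145) = 24*3*(-13)*(1 - 13) - 1*(-145) = 24*3*(-13)*(-12) + 145 = 11232 + 145 = 11377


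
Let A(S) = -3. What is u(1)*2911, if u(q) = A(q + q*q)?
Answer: -8733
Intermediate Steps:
u(q) = -3
u(1)*2911 = -3*2911 = -8733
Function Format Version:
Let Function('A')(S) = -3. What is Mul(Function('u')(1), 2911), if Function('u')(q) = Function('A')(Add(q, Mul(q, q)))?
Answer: -8733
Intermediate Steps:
Function('u')(q) = -3
Mul(Function('u')(1), 2911) = Mul(-3, 2911) = -8733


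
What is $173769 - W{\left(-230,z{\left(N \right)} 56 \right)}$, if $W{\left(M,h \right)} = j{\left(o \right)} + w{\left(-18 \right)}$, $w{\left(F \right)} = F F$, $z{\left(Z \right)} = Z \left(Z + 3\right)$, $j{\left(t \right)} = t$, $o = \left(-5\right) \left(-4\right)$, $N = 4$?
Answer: $173425$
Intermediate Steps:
$o = 20$
$z{\left(Z \right)} = Z \left(3 + Z\right)$
$w{\left(F \right)} = F^{2}$
$W{\left(M,h \right)} = 344$ ($W{\left(M,h \right)} = 20 + \left(-18\right)^{2} = 20 + 324 = 344$)
$173769 - W{\left(-230,z{\left(N \right)} 56 \right)} = 173769 - 344 = 173425$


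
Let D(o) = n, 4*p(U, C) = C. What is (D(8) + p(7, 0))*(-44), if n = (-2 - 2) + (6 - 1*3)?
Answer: 44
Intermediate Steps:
p(U, C) = C/4
n = -1 (n = -4 + (6 - 3) = -4 + 3 = -1)
D(o) = -1
(D(8) + p(7, 0))*(-44) = (-1 + (1/4)*0)*(-44) = (-1 + 0)*(-44) = -1*(-44) = 44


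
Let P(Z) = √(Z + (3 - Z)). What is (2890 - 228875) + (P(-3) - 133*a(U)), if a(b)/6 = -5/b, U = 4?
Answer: -449975/2 + √3 ≈ -2.2499e+5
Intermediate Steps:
P(Z) = √3
a(b) = -30/b (a(b) = 6*(-5/b) = -30/b)
(2890 - 228875) + (P(-3) - 133*a(U)) = (2890 - 228875) + (√3 - (-3990)/4) = -225985 + (√3 - (-3990)/4) = -225985 + (√3 - 133*(-15/2)) = -225985 + (√3 + 1995/2) = -225985 + (1995/2 + √3) = -449975/2 + √3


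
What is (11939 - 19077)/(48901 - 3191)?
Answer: -3569/22855 ≈ -0.15616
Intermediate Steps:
(11939 - 19077)/(48901 - 3191) = -7138/45710 = -7138*1/45710 = -3569/22855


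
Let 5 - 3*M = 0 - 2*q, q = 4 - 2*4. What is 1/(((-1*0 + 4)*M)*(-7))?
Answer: 1/28 ≈ 0.035714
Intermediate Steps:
q = -4 (q = 4 - 8 = -4)
M = -1 (M = 5/3 - (0 - 2*(-4))/3 = 5/3 - (0 + 8)/3 = 5/3 - ⅓*8 = 5/3 - 8/3 = -1)
1/(((-1*0 + 4)*M)*(-7)) = 1/(((-1*0 + 4)*(-1))*(-7)) = 1/(((0 + 4)*(-1))*(-7)) = 1/((4*(-1))*(-7)) = 1/(-4*(-7)) = 1/28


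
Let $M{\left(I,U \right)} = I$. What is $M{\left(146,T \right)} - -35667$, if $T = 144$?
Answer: $35813$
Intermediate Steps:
$M{\left(146,T \right)} - -35667 = 146 - -35667 = 146 + 35667 = 35813$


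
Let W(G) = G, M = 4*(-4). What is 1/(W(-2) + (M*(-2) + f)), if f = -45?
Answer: -1/15 ≈ -0.066667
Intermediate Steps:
M = -16
1/(W(-2) + (M*(-2) + f)) = 1/(-2 + (-16*(-2) - 45)) = 1/(-2 + (32 - 45)) = 1/(-2 - 13) = 1/(-15) = -1/15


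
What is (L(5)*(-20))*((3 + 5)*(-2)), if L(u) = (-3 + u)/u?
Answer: 128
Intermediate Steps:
L(u) = (-3 + u)/u
(L(5)*(-20))*((3 + 5)*(-2)) = (((-3 + 5)/5)*(-20))*((3 + 5)*(-2)) = (((1/5)*2)*(-20))*(8*(-2)) = ((2/5)*(-20))*(-16) = -8*(-16) = 128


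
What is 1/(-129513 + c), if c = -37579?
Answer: -1/167092 ≈ -5.9847e-6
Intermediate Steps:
1/(-129513 + c) = 1/(-129513 - 37579) = 1/(-167092) = -1/167092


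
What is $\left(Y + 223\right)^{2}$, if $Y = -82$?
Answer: $19881$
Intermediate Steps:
$\left(Y + 223\right)^{2} = \left(-82 + 223\right)^{2} = 141^{2} = 19881$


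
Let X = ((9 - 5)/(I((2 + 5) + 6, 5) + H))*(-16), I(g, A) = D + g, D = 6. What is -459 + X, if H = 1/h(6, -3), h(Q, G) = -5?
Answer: -21733/47 ≈ -462.40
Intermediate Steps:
I(g, A) = 6 + g
H = -⅕ (H = 1/(-5) = 1*(-⅕) = -⅕ ≈ -0.20000)
X = -160/47 (X = ((9 - 5)/((6 + ((2 + 5) + 6)) - ⅕))*(-16) = (4/((6 + (7 + 6)) - ⅕))*(-16) = (4/((6 + 13) - ⅕))*(-16) = (4/(19 - ⅕))*(-16) = (4/(94/5))*(-16) = (4*(5/94))*(-16) = (10/47)*(-16) = -160/47 ≈ -3.4043)
-459 + X = -459 - 160/47 = -21733/47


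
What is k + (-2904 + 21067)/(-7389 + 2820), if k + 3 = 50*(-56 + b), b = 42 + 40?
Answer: 5907830/4569 ≈ 1293.0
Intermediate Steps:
b = 82
k = 1297 (k = -3 + 50*(-56 + 82) = -3 + 50*26 = -3 + 1300 = 1297)
k + (-2904 + 21067)/(-7389 + 2820) = 1297 + (-2904 + 21067)/(-7389 + 2820) = 1297 + 18163/(-4569) = 1297 + 18163*(-1/4569) = 1297 - 18163/4569 = 5907830/4569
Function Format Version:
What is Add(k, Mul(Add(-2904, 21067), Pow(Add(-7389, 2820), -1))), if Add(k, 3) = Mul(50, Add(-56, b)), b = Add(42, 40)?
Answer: Rational(5907830, 4569) ≈ 1293.0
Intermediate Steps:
b = 82
k = 1297 (k = Add(-3, Mul(50, Add(-56, 82))) = Add(-3, Mul(50, 26)) = Add(-3, 1300) = 1297)
Add(k, Mul(Add(-2904, 21067), Pow(Add(-7389, 2820), -1))) = Add(1297, Mul(Add(-2904, 21067), Pow(Add(-7389, 2820), -1))) = Add(1297, Mul(18163, Pow(-4569, -1))) = Add(1297, Mul(18163, Rational(-1, 4569))) = Add(1297, Rational(-18163, 4569)) = Rational(5907830, 4569)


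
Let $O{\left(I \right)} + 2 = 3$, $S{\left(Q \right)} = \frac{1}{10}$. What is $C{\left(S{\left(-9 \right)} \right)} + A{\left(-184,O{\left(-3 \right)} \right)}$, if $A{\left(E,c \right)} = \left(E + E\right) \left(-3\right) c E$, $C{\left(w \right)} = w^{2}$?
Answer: $- \frac{20313599}{100} \approx -2.0314 \cdot 10^{5}$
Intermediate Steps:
$S{\left(Q \right)} = \frac{1}{10}$
$O{\left(I \right)} = 1$ ($O{\left(I \right)} = -2 + 3 = 1$)
$A{\left(E,c \right)} = - 6 c E^{2}$ ($A{\left(E,c \right)} = 2 E \left(-3\right) c E = - 6 E c E = - 6 c E^{2}$)
$C{\left(S{\left(-9 \right)} \right)} + A{\left(-184,O{\left(-3 \right)} \right)} = \left(\frac{1}{10}\right)^{2} - 6 \left(-184\right)^{2} = \frac{1}{100} - 6 \cdot 33856 = \frac{1}{100} - 203136 = - \frac{20313599}{100}$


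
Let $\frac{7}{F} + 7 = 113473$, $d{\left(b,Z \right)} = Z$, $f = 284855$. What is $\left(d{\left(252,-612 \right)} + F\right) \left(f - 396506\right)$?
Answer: $\frac{2584392582145}{37822} \approx 6.833 \cdot 10^{7}$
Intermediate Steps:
$F = \frac{7}{113466}$ ($F = \frac{7}{-7 + 113473} = \frac{7}{113466} \approx 6.1692 \cdot 10^{-5}$)
$\left(d{\left(252,-612 \right)} + F\right) \left(f - 396506\right) = \left(-612 + \frac{7}{113466}\right) \left(284855 - 396506\right) = \left(- \frac{69441185}{113466}\right) \left(-111651\right) = \frac{2584392582145}{37822}$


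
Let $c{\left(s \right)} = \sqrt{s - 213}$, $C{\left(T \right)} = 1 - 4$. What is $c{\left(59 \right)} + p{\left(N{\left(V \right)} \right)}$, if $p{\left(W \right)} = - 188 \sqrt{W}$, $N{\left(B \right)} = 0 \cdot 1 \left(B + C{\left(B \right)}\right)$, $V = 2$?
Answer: $i \sqrt{154} \approx 12.41 i$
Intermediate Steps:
$C{\left(T \right)} = -3$
$c{\left(s \right)} = \sqrt{-213 + s}$
$N{\left(B \right)} = 0$ ($N{\left(B \right)} = 0 \cdot 1 \left(B - 3\right) = 0 \cdot 1 \left(-3 + B\right) = 0 \left(-3 + B\right) = 0$)
$c{\left(59 \right)} + p{\left(N{\left(V \right)} \right)} = \sqrt{-213 + 59} - 188 \sqrt{0} = \sqrt{-154} - 0 = i \sqrt{154} + 0 = i \sqrt{154}$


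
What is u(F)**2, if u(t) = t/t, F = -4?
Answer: 1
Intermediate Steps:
u(t) = 1
u(F)**2 = 1**2 = 1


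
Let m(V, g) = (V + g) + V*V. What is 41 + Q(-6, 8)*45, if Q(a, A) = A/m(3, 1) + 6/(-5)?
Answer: 191/13 ≈ 14.692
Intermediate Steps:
m(V, g) = V + g + V² (m(V, g) = (V + g) + V² = V + g + V²)
Q(a, A) = -6/5 + A/13 (Q(a, A) = A/(3 + 1 + 3²) + 6/(-5) = A/(3 + 1 + 9) + 6*(-⅕) = A/13 - 6/5 = -6/5 + A/13)
41 + Q(-6, 8)*45 = 41 + (-6/5 + (1/13)*8)*45 = 41 + (-6/5 + 8/13)*45 = 41 - 38/65*45 = 41 - 342/13 = 191/13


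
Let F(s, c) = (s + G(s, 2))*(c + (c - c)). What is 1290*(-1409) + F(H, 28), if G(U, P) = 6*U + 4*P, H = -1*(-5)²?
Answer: -1822286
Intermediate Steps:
H = -25 (H = -1*25 = -25)
G(U, P) = 4*P + 6*U
F(s, c) = c*(8 + 7*s) (F(s, c) = (s + (4*2 + 6*s))*(c + (c - c)) = (s + (8 + 6*s))*(c + 0) = (8 + 7*s)*c = c*(8 + 7*s))
1290*(-1409) + F(H, 28) = 1290*(-1409) + 28*(8 + 7*(-25)) = -1817610 + 28*(8 - 175) = -1817610 + 28*(-167) = -1817610 - 4676 = -1822286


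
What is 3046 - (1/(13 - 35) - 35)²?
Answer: 879823/484 ≈ 1817.8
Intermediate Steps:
3046 - (1/(13 - 35) - 35)² = 3046 - (1/(-22) - 35)² = 3046 - (-1/22 - 35)² = 3046 - (-771/22)² = 3046 - 1*594441/484 = 3046 - 594441/484 = 879823/484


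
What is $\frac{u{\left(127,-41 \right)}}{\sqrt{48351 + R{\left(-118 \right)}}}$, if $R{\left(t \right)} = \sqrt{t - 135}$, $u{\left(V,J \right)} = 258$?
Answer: $\frac{258}{\sqrt{48351 + i \sqrt{253}}} \approx 1.1733 - 0.00019299 i$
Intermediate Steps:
$R{\left(t \right)} = \sqrt{-135 + t}$
$\frac{u{\left(127,-41 \right)}}{\sqrt{48351 + R{\left(-118 \right)}}} = \frac{258}{\sqrt{48351 + \sqrt{-135 - 118}}} = \frac{258}{\sqrt{48351 + \sqrt{-253}}} = \frac{258}{\sqrt{48351 + i \sqrt{253}}}$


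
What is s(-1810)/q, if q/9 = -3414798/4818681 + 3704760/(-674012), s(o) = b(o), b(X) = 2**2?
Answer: -90218022727/1259604465696 ≈ -0.071624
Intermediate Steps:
b(X) = 4
s(o) = 4
q = -5038417862784/90218022727 (q = 9*(-3414798/4818681 + 3704760/(-674012)) = 9*(-3414798*1/4818681 + 3704760*(-1/674012)) = 9*(-379422/535409 - 926190/168503) = 9*(-559824206976/90218022727) = -5038417862784/90218022727 ≈ -55.847)
s(-1810)/q = 4/(-5038417862784/90218022727) = 4*(-90218022727/5038417862784) = -90218022727/1259604465696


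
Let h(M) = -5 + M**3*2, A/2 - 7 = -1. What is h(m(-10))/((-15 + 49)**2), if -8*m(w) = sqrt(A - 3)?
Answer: -1307/295936 ≈ -0.0044165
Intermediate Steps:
A = 12 (A = 14 + 2*(-1) = 14 - 2 = 12)
m(w) = -3/8 (m(w) = -sqrt(12 - 3)/8 = -sqrt(9)/8 = -1/8*3 = -3/8)
h(M) = -5 + 2*M**3
h(m(-10))/((-15 + 49)**2) = (-5 + 2*(-3/8)**3)/((-15 + 49)**2) = (-5 + 2*(-27/512))/(34**2) = (-5 - 27/256)/1156 = -1307/256*1/1156 = -1307/295936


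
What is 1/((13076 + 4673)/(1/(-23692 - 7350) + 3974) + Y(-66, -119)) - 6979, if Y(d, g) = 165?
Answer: -145899459633720/20905514113 ≈ -6979.0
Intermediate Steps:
1/((13076 + 4673)/(1/(-23692 - 7350) + 3974) + Y(-66, -119)) - 6979 = 1/((13076 + 4673)/(1/(-23692 - 7350) + 3974) + 165) - 6979 = 1/(17749/(1/(-31042) + 3974) + 165) - 6979 = 1/(17749/(-1/31042 + 3974) + 165) - 6979 = 1/(17749/(123360907/31042) + 165) - 6979 = 1/(17749*(31042/123360907) + 165) - 6979 = 1/(550964458/123360907 + 165) - 6979 = 1/(20905514113/123360907) - 6979 = 123360907/20905514113 - 6979 = -145899459633720/20905514113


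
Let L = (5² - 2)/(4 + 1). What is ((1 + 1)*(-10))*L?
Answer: -92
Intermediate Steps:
L = 23/5 (L = (25 - 2)/5 = 23*(⅕) = 23/5 ≈ 4.6000)
((1 + 1)*(-10))*L = ((1 + 1)*(-10))*(23/5) = (2*(-10))*(23/5) = -20*23/5 = -92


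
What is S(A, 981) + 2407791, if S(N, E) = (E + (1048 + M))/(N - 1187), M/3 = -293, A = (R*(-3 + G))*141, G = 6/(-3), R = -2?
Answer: 536938543/223 ≈ 2.4078e+6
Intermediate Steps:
G = -2 (G = 6*(-1/3) = -2)
A = 1410 (A = -2*(-3 - 2)*141 = -2*(-5)*141 = 10*141 = 1410)
M = -879 (M = 3*(-293) = -879)
S(N, E) = (169 + E)/(-1187 + N) (S(N, E) = (E + (1048 - 879))/(N - 1187) = (E + 169)/(-1187 + N) = (169 + E)/(-1187 + N))
S(A, 981) + 2407791 = (169 + 981)/(-1187 + 1410) + 2407791 = 1150/223 + 2407791 = 536938543/223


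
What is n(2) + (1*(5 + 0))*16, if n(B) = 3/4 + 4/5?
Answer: 1631/20 ≈ 81.550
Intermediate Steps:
n(B) = 31/20 (n(B) = 3*(1/4) + 4*(1/5) = 3/4 + 4/5 = 31/20)
n(2) + (1*(5 + 0))*16 = 31/20 + (1*(5 + 0))*16 = 31/20 + (1*5)*16 = 31/20 + 5*16 = 31/20 + 80 = 1631/20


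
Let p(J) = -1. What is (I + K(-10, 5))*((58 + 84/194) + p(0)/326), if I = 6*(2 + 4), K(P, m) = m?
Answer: 75754511/31622 ≈ 2395.6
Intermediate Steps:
I = 36 (I = 6*6 = 36)
(I + K(-10, 5))*((58 + 84/194) + p(0)/326) = (36 + 5)*((58 + 84/194) - 1/326) = 41*((58 + 84*(1/194)) - 1*1/326) = 41*((58 + 42/97) - 1/326) = 41*(5668/97 - 1/326) = 41*(1847671/31622) = 75754511/31622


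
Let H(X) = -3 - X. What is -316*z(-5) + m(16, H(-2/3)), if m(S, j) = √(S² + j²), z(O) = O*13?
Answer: 20540 + √2353/3 ≈ 20556.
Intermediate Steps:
z(O) = 13*O
-316*z(-5) + m(16, H(-2/3)) = -4108*(-5) + √(16² + (-3 - (-2)/3)²) = -316*(-65) + √(256 + (-3 - (-2)/3)²) = 20540 + √(256 + (-3 - 1*(-⅔))²) = 20540 + √(256 + (-3 + ⅔)²) = 20540 + √(256 + (-7/3)²) = 20540 + √(256 + 49/9) = 20540 + √(2353/9) = 20540 + √2353/3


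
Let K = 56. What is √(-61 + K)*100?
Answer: 100*I*√5 ≈ 223.61*I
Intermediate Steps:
√(-61 + K)*100 = √(-61 + 56)*100 = √(-5)*100 = (I*√5)*100 = 100*I*√5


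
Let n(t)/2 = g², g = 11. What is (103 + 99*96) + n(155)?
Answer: 9849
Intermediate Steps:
n(t) = 242 (n(t) = 2*11² = 2*121 = 242)
(103 + 99*96) + n(155) = (103 + 99*96) + 242 = (103 + 9504) + 242 = 9607 + 242 = 9849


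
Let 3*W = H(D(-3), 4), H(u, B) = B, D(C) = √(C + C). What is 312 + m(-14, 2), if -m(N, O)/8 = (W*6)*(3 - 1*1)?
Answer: 184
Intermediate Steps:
D(C) = √2*√C (D(C) = √(2*C) = √2*√C)
W = 4/3 (W = (⅓)*4 = 4/3 ≈ 1.3333)
m(N, O) = -128 (m(N, O) = -8*(4/3)*6*(3 - 1*1) = -64*(3 - 1) = -64*2 = -8*16 = -128)
312 + m(-14, 2) = 312 - 128 = 184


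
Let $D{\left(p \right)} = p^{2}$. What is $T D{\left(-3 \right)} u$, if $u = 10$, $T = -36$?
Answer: $-3240$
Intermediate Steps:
$T D{\left(-3 \right)} u = - 36 \left(-3\right)^{2} \cdot 10 = \left(-36\right) 9 \cdot 10 = \left(-324\right) 10 = -3240$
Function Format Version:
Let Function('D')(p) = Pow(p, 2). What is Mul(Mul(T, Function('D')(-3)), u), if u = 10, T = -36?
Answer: -3240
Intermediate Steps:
Mul(Mul(T, Function('D')(-3)), u) = Mul(Mul(-36, Pow(-3, 2)), 10) = Mul(Mul(-36, 9), 10) = Mul(-324, 10) = -3240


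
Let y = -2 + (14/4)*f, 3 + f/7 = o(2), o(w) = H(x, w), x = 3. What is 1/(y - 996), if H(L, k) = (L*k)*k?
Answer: -2/1555 ≈ -0.0012862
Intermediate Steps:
H(L, k) = L*k²
o(w) = 3*w²
f = 63 (f = -21 + 7*(3*2²) = -21 + 7*(3*4) = -21 + 7*12 = -21 + 84 = 63)
y = 437/2 (y = -2 + (14/4)*63 = -2 + (14*(¼))*63 = -2 + (7/2)*63 = -2 + 441/2 = 437/2 ≈ 218.50)
1/(y - 996) = 1/(437/2 - 996) = 1/(-1555/2) = -2/1555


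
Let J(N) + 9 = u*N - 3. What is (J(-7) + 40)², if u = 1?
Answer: 441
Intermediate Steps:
J(N) = -12 + N (J(N) = -9 + (1*N - 3) = -9 + (N - 3) = -9 + (-3 + N) = -12 + N)
(J(-7) + 40)² = ((-12 - 7) + 40)² = (-19 + 40)² = 21² = 441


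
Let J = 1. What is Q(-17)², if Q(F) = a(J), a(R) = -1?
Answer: 1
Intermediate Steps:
Q(F) = -1
Q(-17)² = (-1)² = 1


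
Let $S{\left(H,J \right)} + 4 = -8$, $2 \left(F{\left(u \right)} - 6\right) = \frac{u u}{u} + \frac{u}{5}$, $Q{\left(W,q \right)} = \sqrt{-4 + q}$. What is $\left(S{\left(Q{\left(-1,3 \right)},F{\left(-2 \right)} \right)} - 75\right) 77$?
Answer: $-6699$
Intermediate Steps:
$F{\left(u \right)} = 6 + \frac{3 u}{5}$ ($F{\left(u \right)} = 6 + \frac{\frac{u u}{u} + \frac{u}{5}}{2} = 6 + \frac{\frac{u^{2}}{u} + u \frac{1}{5}}{2} = 6 + \frac{u + \frac{u}{5}}{2} = 6 + \frac{\frac{6}{5} u}{2} = 6 + \frac{3 u}{5}$)
$S{\left(H,J \right)} = -12$ ($S{\left(H,J \right)} = -4 - 8 = -12$)
$\left(S{\left(Q{\left(-1,3 \right)},F{\left(-2 \right)} \right)} - 75\right) 77 = \left(-12 - 75\right) 77 = \left(-87\right) 77 = -6699$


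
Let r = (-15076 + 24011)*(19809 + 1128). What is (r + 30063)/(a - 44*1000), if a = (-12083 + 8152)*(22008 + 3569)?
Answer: -187102158/100587187 ≈ -1.8601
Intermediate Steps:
r = 187072095 (r = 8935*20937 = 187072095)
a = -100543187 (a = -3931*25577 = -100543187)
(r + 30063)/(a - 44*1000) = (187072095 + 30063)/(-100543187 - 44*1000) = 187102158/(-100543187 - 44000) = 187102158/(-100587187) = 187102158*(-1/100587187) = -187102158/100587187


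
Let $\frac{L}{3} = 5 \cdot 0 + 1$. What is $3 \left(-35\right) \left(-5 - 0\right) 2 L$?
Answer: $3150$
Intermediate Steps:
$L = 3$ ($L = 3 \left(5 \cdot 0 + 1\right) = 3 \left(0 + 1\right) = 3 \cdot 1 = 3$)
$3 \left(-35\right) \left(-5 - 0\right) 2 L = 3 \left(-35\right) \left(-5 - 0\right) 2 \cdot 3 = - 105 \left(-5 + 0\right) 2 \cdot 3 = - 105 \left(-5\right) 2 \cdot 3 = - 105 \left(\left(-10\right) 3\right) = \left(-105\right) \left(-30\right) = 3150$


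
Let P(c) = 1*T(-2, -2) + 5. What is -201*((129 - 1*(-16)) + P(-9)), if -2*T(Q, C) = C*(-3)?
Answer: -29547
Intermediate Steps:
T(Q, C) = 3*C/2 (T(Q, C) = -C*(-3)/2 = -(-3)*C/2 = 3*C/2)
P(c) = 2 (P(c) = 1*((3/2)*(-2)) + 5 = 1*(-3) + 5 = -3 + 5 = 2)
-201*((129 - 1*(-16)) + P(-9)) = -201*((129 - 1*(-16)) + 2) = -201*((129 + 16) + 2) = -201*(145 + 2) = -201*147 = -29547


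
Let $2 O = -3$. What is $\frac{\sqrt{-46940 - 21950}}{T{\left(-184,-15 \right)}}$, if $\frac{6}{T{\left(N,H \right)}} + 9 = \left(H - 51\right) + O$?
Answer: $- \frac{4233 i \sqrt{10}}{4} \approx - 3346.5 i$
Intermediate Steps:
$O = - \frac{3}{2}$ ($O = \frac{1}{2} \left(-3\right) = - \frac{3}{2} \approx -1.5$)
$T{\left(N,H \right)} = \frac{6}{- \frac{123}{2} + H}$ ($T{\left(N,H \right)} = \frac{6}{-9 + \left(\left(H - 51\right) - \frac{3}{2}\right)} = \frac{6}{-9 + \left(\left(-51 + H\right) - \frac{3}{2}\right)} = \frac{6}{-9 + \left(- \frac{105}{2} + H\right)} = \frac{6}{- \frac{123}{2} + H}$)
$\frac{\sqrt{-46940 - 21950}}{T{\left(-184,-15 \right)}} = \frac{\sqrt{-46940 - 21950}}{12 \frac{1}{-123 + 2 \left(-15\right)}} = \frac{\sqrt{-68890}}{12 \frac{1}{-123 - 30}} = \frac{83 i \sqrt{10}}{12 \frac{1}{-153}} = \frac{83 i \sqrt{10}}{12 \left(- \frac{1}{153}\right)} = \frac{83 i \sqrt{10}}{- \frac{4}{51}} = 83 i \sqrt{10} \left(- \frac{51}{4}\right) = - \frac{4233 i \sqrt{10}}{4}$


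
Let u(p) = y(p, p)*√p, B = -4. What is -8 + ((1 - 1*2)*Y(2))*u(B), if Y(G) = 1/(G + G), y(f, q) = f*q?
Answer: -8 - 8*I ≈ -8.0 - 8.0*I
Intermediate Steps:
Y(G) = 1/(2*G)
u(p) = p^(5/2) (u(p) = (p*p)*√p = p²*√p = p^(5/2))
-8 + ((1 - 1*2)*Y(2))*u(B) = -8 + ((1 - 1*2)*((½)/2))*(-4)^(5/2) = -8 + ((1 - 2)*((½)*(½)))*(32*I) = -8 + (-1*¼)*(32*I) = -8 - 8*I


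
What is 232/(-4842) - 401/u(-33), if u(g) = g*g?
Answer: -13545/32549 ≈ -0.41614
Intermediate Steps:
u(g) = g²
232/(-4842) - 401/u(-33) = 232/(-4842) - 401/((-33)²) = 232*(-1/4842) - 401/1089 = -116/2421 - 401*1/1089 = -116/2421 - 401/1089 = -13545/32549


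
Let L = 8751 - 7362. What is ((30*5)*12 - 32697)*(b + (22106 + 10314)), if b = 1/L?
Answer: -463778192919/463 ≈ -1.0017e+9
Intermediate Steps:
L = 1389
b = 1/1389 ≈ 0.00071994
((30*5)*12 - 32697)*(b + (22106 + 10314)) = ((30*5)*12 - 32697)*(1/1389 + (22106 + 10314)) = (150*12 - 32697)*(1/1389 + 32420) = (1800 - 32697)*(45031381/1389) = -30897*45031381/1389 = -463778192919/463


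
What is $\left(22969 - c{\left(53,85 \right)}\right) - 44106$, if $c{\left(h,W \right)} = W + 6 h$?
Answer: $-21540$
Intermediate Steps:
$\left(22969 - c{\left(53,85 \right)}\right) - 44106 = \left(22969 - \left(85 + 6 \cdot 53\right)\right) - 44106 = \left(22969 - \left(85 + 318\right)\right) - 44106 = \left(22969 - 403\right) - 44106 = 22566 - 44106 = -21540$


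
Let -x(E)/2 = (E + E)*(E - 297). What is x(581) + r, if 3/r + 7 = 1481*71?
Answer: -23132240767/35048 ≈ -6.6002e+5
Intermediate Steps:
r = 1/35048 (r = 3/(-7 + 1481*71) = 3/(-7 + 105151) = 3/105144 = 3*(1/105144) = 1/35048 ≈ 2.8532e-5)
x(E) = -4*E*(-297 + E) (x(E) = -2*(E + E)*(E - 297) = -2*2*E*(-297 + E) = -4*E*(-297 + E))
x(581) + r = 4*581*(297 - 1*581) + 1/35048 = 4*581*(297 - 581) + 1/35048 = 4*581*(-284) + 1/35048 = -660016 + 1/35048 = -23132240767/35048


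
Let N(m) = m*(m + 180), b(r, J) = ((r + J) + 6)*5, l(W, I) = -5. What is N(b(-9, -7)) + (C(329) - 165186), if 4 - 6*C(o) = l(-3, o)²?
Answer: -343379/2 ≈ -1.7169e+5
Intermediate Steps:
b(r, J) = 30 + 5*J + 5*r (b(r, J) = ((J + r) + 6)*5 = (6 + J + r)*5 = 30 + 5*J + 5*r)
C(o) = -7/2 (C(o) = ⅔ - ⅙*(-5)² = ⅔ - ⅙*25 = ⅔ - 25/6 = -7/2)
N(m) = m*(180 + m)
N(b(-9, -7)) + (C(329) - 165186) = (30 + 5*(-7) + 5*(-9))*(180 + (30 + 5*(-7) + 5*(-9))) + (-7/2 - 165186) = (30 - 35 - 45)*(180 + (30 - 35 - 45)) - 330379/2 = -50*(180 - 50) - 330379/2 = -50*130 - 330379/2 = -6500 - 330379/2 = -343379/2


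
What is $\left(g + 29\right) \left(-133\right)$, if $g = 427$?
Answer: $-60648$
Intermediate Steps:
$\left(g + 29\right) \left(-133\right) = \left(427 + 29\right) \left(-133\right) = 456 \left(-133\right) = -60648$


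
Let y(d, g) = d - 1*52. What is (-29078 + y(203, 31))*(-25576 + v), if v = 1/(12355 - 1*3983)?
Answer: 6193914933217/8372 ≈ 7.3984e+8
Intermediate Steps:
y(d, g) = -52 + d (y(d, g) = d - 52 = -52 + d)
v = 1/8372 (v = 1/(12355 - 3983) = 1/8372 ≈ 0.00011945)
(-29078 + y(203, 31))*(-25576 + v) = (-29078 + (-52 + 203))*(-25576 + 1/8372) = (-29078 + 151)*(-214122271/8372) = -28927*(-214122271/8372) = 6193914933217/8372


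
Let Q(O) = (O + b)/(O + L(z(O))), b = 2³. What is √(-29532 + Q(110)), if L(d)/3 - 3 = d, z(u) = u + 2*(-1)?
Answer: I*√5795573194/443 ≈ 171.85*I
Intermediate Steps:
z(u) = -2 + u (z(u) = u - 2 = -2 + u)
b = 8
L(d) = 9 + 3*d
Q(O) = (8 + O)/(3 + 4*O) (Q(O) = (O + 8)/(O + (9 + 3*(-2 + O))) = (8 + O)/(O + (9 + (-6 + 3*O))) = (8 + O)/(O + (3 + 3*O)) = (8 + O)/(3 + 4*O))
√(-29532 + Q(110)) = √(-29532 + (8 + 110)/(3 + 4*110)) = √(-29532 + 118/(3 + 440)) = √(-29532 + 118/443) = √(-13082558/443) = I*√5795573194/443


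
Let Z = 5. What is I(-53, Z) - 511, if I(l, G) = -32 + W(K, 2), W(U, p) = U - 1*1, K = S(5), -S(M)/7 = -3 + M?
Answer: -558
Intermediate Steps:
S(M) = 21 - 7*M (S(M) = -7*(-3 + M) = 21 - 7*M)
K = -14 (K = 21 - 7*5 = 21 - 35 = -14)
W(U, p) = -1 + U (W(U, p) = U - 1 = -1 + U)
I(l, G) = -47 (I(l, G) = -32 + (-1 - 14) = -32 - 15 = -47)
I(-53, Z) - 511 = -47 - 511 = -558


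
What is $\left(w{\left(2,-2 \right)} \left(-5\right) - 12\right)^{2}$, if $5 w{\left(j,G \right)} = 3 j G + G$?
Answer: $4$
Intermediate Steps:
$w{\left(j,G \right)} = \frac{G}{5} + \frac{3 G j}{5}$ ($w{\left(j,G \right)} = \frac{3 j G + G}{5} = \frac{3 G j + G}{5} = \frac{G + 3 G j}{5} = \frac{G}{5} + \frac{3 G j}{5}$)
$\left(w{\left(2,-2 \right)} \left(-5\right) - 12\right)^{2} = \left(\frac{1}{5} \left(-2\right) \left(1 + 3 \cdot 2\right) \left(-5\right) - 12\right)^{2} = \left(\frac{1}{5} \left(-2\right) \left(1 + 6\right) \left(-5\right) - 12\right)^{2} = \left(\frac{1}{5} \left(-2\right) 7 \left(-5\right) - 12\right)^{2} = \left(\left(- \frac{14}{5}\right) \left(-5\right) - 12\right)^{2} = \left(14 - 12\right)^{2} = 2^{2} = 4$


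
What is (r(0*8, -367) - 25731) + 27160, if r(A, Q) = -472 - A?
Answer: 957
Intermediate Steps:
(r(0*8, -367) - 25731) + 27160 = ((-472 - 0*8) - 25731) + 27160 = ((-472 - 1*0) - 25731) + 27160 = ((-472 + 0) - 25731) + 27160 = (-472 - 25731) + 27160 = -26203 + 27160 = 957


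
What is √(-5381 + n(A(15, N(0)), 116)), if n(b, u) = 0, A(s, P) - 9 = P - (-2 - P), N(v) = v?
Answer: I*√5381 ≈ 73.355*I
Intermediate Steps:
A(s, P) = 11 + 2*P (A(s, P) = 9 + (P - (-2 - P)) = 9 + (P + (2 + P)) = 9 + (2 + 2*P) = 11 + 2*P)
√(-5381 + n(A(15, N(0)), 116)) = √(-5381 + 0) = √(-5381) = I*√5381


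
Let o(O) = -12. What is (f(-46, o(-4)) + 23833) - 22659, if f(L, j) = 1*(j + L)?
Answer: 1116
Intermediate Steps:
f(L, j) = L + j (f(L, j) = 1*(L + j) = L + j)
(f(-46, o(-4)) + 23833) - 22659 = ((-46 - 12) + 23833) - 22659 = (-58 + 23833) - 22659 = 23775 - 22659 = 1116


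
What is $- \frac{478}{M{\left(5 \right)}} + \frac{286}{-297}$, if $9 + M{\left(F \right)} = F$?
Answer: $\frac{6401}{54} \approx 118.54$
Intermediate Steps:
$M{\left(F \right)} = -9 + F$
$- \frac{478}{M{\left(5 \right)}} + \frac{286}{-297} = - \frac{478}{-9 + 5} + \frac{286}{-297} = - \frac{478}{-4} + 286 \left(- \frac{1}{297}\right) = \left(-478\right) \left(- \frac{1}{4}\right) - \frac{26}{27} = \frac{239}{2} - \frac{26}{27} = \frac{6401}{54}$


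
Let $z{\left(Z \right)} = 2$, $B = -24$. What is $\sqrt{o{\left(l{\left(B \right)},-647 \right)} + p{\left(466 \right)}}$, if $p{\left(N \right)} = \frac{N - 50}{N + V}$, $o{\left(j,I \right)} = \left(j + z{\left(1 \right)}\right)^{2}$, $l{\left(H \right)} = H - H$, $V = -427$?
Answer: $\frac{2 \sqrt{33}}{3} \approx 3.8297$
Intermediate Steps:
$l{\left(H \right)} = 0$
$o{\left(j,I \right)} = \left(2 + j\right)^{2}$ ($o{\left(j,I \right)} = \left(j + 2\right)^{2} = \left(2 + j\right)^{2}$)
$p{\left(N \right)} = \frac{-50 + N}{-427 + N}$ ($p{\left(N \right)} = \frac{N - 50}{N - 427} = \frac{-50 + N}{-427 + N}$)
$\sqrt{o{\left(l{\left(B \right)},-647 \right)} + p{\left(466 \right)}} = \sqrt{\left(2 + 0\right)^{2} + \frac{-50 + 466}{-427 + 466}} = \sqrt{2^{2} + \frac{1}{39} \cdot 416} = \sqrt{4 + \frac{1}{39} \cdot 416} = \sqrt{4 + \frac{32}{3}} = \sqrt{\frac{44}{3}} = \frac{2 \sqrt{33}}{3}$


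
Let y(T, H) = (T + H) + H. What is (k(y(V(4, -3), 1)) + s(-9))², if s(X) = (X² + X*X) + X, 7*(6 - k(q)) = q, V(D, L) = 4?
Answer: 1225449/49 ≈ 25009.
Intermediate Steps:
y(T, H) = T + 2*H (y(T, H) = (H + T) + H = T + 2*H)
k(q) = 6 - q/7
s(X) = X + 2*X² (s(X) = (X² + X²) + X = 2*X² + X = X + 2*X²)
(k(y(V(4, -3), 1)) + s(-9))² = ((6 - (4 + 2*1)/7) - 9*(1 + 2*(-9)))² = ((6 - (4 + 2)/7) - 9*(1 - 18))² = ((6 - ⅐*6) - 9*(-17))² = ((6 - 6/7) + 153)² = (36/7 + 153)² = (1107/7)² = 1225449/49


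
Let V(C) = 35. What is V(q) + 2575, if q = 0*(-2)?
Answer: 2610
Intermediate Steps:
q = 0
V(q) + 2575 = 35 + 2575 = 2610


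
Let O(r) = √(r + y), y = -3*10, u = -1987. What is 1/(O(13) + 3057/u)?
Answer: -6074259/76464122 - 3948169*I*√17/76464122 ≈ -0.079439 - 0.21289*I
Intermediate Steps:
y = -30
O(r) = √(-30 + r) (O(r) = √(r - 30) = √(-30 + r))
1/(O(13) + 3057/u) = 1/(√(-30 + 13) + 3057/(-1987)) = 1/(√(-17) + 3057*(-1/1987)) = 1/(I*√17 - 3057/1987) = 1/(-3057/1987 + I*√17)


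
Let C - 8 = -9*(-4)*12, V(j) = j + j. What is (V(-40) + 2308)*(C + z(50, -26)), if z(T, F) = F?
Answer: 922392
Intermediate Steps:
V(j) = 2*j
C = 440 (C = 8 - 9*(-4)*12 = 8 + 36*12 = 8 + 432 = 440)
(V(-40) + 2308)*(C + z(50, -26)) = (2*(-40) + 2308)*(440 - 26) = (-80 + 2308)*414 = 2228*414 = 922392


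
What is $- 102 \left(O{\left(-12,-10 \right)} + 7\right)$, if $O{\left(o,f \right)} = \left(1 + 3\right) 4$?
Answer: $-2346$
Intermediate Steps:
$O{\left(o,f \right)} = 16$ ($O{\left(o,f \right)} = 4 \cdot 4 = 16$)
$- 102 \left(O{\left(-12,-10 \right)} + 7\right) = - 102 \left(16 + 7\right) = \left(-102\right) 23 = -2346$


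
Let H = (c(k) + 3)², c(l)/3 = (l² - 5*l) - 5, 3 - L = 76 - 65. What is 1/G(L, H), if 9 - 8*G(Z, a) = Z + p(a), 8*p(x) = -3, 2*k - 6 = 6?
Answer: 64/139 ≈ 0.46043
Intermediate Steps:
k = 6 (k = 3 + (½)*6 = 3 + 3 = 6)
p(x) = -3/8 (p(x) = (⅛)*(-3) = -3/8)
L = -8 (L = 3 - (76 - 65) = 3 - 1*11 = 3 - 11 = -8)
c(l) = -15 - 15*l + 3*l² (c(l) = 3*((l² - 5*l) - 5) = 3*(-5 + l² - 5*l) = -15 - 15*l + 3*l²)
H = 36 (H = ((-15 - 15*6 + 3*6²) + 3)² = ((-15 - 90 + 3*36) + 3)² = ((-15 - 90 + 108) + 3)² = (3 + 3)² = 6² = 36)
G(Z, a) = 75/64 - Z/8 (G(Z, a) = 9/8 - (Z - 3/8)/8 = 9/8 - (-3/8 + Z)/8 = 9/8 + (3/64 - Z/8) = 75/64 - Z/8)
1/G(L, H) = 1/(75/64 - ⅛*(-8)) = 1/(75/64 + 1) = 1/(139/64) = 64/139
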